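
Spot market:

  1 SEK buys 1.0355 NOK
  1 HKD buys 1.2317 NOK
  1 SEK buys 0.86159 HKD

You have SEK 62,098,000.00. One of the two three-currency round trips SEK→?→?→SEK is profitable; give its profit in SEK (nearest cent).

Profit: SEK 1,542,429.34

Profitable loop is SEK → HKD → NOK → SEK:
SEK 62,098,000.00 × 0.86159 = HKD 53,503,015.82
HKD 53,503,015.82 × 1.2317 = NOK 65,899,664.59
NOK 65,899,664.59 ÷ 1.0355 = SEK 63,640,429.34
Profit = SEK 63,640,429.34 − SEK 62,098,000.00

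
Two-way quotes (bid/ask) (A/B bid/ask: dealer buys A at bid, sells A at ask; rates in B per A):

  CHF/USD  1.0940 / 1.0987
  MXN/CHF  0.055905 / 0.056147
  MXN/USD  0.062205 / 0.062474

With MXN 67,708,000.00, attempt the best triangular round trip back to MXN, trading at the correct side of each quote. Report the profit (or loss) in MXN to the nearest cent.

Best loop MXN → USD → CHF → MXN:
MXN 67,708,000.00 × 0.062205 (sell MXN at bid) = USD 4,211,776.14
USD 4,211,776.14 ÷ 1.0987 (buy CHF at ask) = CHF 3,833,417.80
CHF 3,833,417.80 ÷ 0.056147 (buy MXN at ask) = MXN 68,274,668.33

Net profit: MXN 566,668.33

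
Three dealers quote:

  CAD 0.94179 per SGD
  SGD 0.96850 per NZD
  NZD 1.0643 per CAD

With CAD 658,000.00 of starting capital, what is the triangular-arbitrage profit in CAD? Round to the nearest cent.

Profit: CAD 19,810.25

Profitable loop is CAD → SGD → NZD → CAD:
CAD 658,000.00 ÷ 0.94179 = SGD 698,669.55
SGD 698,669.55 ÷ 0.96850 = NZD 721,393.45
NZD 721,393.45 ÷ 1.0643 = CAD 677,810.25
Profit = CAD 677,810.25 − CAD 658,000.00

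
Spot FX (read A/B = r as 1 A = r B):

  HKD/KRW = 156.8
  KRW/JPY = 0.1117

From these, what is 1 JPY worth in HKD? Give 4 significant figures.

1 JPY ÷ 0.1117 = 8.95255 KRW
8.95255 KRW ÷ 156.8 = 0.0570954 HKD

JPY/HKD = 0.05710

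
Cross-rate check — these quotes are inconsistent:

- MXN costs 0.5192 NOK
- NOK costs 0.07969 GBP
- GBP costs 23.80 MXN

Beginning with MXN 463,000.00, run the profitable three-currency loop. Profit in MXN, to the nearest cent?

Profit: MXN 7,181.49

Profitable loop is MXN → GBP → NOK → MXN:
MXN 463,000.00 ÷ 23.80 = GBP 19,453.78
GBP 19,453.78 ÷ 0.07969 = NOK 244,118.23
NOK 244,118.23 ÷ 0.5192 = MXN 470,181.49
Profit = MXN 470,181.49 − MXN 463,000.00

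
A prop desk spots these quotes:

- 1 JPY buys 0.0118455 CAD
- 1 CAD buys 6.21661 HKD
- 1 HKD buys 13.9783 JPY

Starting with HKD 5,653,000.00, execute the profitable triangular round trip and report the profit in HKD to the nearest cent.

Profit: HKD 165,892.88

Profitable loop is HKD → JPY → CAD → HKD:
HKD 5,653,000.00 × 13.9783 = JPY 79,019,330
JPY 79,019,330 × 0.0118455 = CAD 936,023.47
CAD 936,023.47 × 6.21661 = HKD 5,818,892.88
Profit = HKD 5,818,892.88 − HKD 5,653,000.00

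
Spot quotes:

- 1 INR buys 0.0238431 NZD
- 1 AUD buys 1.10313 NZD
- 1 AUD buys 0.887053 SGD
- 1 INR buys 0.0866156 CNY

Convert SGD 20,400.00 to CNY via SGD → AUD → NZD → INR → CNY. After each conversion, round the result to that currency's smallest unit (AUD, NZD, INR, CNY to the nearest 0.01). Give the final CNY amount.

SGD 20,400.00 ÷ 0.887053 = AUD 22,997.50
AUD 22,997.50 × 1.10313 = NZD 25,369.23
NZD 25,369.23 ÷ 0.0238431 = INR 1,064,007.20
INR 1,064,007.20 × 0.0866156 = CNY 92,159.62

CNY 92,159.62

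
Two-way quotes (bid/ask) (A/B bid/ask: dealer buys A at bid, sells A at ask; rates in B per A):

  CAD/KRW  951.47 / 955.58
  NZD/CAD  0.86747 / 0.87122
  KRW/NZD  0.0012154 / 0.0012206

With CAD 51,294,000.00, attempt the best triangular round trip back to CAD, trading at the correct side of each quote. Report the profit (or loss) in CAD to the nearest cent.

Net profit: CAD 161,921.87

Best loop CAD → KRW → NZD → CAD:
CAD 51,294,000.00 × 951.47 (sell CAD at bid) = KRW 48,804,702,180
KRW 48,804,702,180 × 0.0012154 (sell KRW at bid) = NZD 59,317,235.03
NZD 59,317,235.03 × 0.86747 (sell NZD at bid) = CAD 51,455,921.87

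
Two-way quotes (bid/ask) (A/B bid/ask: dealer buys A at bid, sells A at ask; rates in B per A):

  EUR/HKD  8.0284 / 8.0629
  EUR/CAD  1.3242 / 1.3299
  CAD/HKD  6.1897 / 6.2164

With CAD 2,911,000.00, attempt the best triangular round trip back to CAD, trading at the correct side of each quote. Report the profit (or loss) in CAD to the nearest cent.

Best loop CAD → HKD → EUR → CAD:
CAD 2,911,000.00 × 6.1897 (sell CAD at bid) = HKD 18,018,216.70
HKD 18,018,216.70 ÷ 8.0629 (buy EUR at ask) = EUR 2,234,706.71
EUR 2,234,706.71 × 1.3242 (sell EUR at bid) = CAD 2,959,198.62

Net profit: CAD 48,198.62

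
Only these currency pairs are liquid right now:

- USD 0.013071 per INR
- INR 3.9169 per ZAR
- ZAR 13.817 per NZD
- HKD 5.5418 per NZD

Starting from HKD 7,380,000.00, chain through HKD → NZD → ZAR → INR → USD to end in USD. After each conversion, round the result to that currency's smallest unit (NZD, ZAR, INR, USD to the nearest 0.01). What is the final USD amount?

HKD 7,380,000.00 ÷ 5.5418 = NZD 1,331,697.28
NZD 1,331,697.28 × 13.817 = ZAR 18,400,061.32
ZAR 18,400,061.32 × 3.9169 = INR 72,071,200.18
INR 72,071,200.18 × 0.013071 = USD 942,042.66

USD 942,042.66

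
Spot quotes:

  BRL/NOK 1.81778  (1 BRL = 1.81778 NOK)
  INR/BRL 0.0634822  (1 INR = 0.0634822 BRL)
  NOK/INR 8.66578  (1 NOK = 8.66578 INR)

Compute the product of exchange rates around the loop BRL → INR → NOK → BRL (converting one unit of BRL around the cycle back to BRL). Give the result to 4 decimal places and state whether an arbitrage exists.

1.0000 (no arbitrage)

Around BRL → INR → NOK → BRL: 1 ÷ 0.0634822 ÷ 8.66578 ÷ 1.81778 = 0.999998
Product ≈ 1 (deviation 0.000%, within rounding noise).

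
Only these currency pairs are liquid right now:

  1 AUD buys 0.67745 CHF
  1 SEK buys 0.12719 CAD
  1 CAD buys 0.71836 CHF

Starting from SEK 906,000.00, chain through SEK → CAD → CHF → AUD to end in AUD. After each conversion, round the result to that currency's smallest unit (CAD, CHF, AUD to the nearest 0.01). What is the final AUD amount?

SEK 906,000.00 × 0.12719 = CAD 115,234.14
CAD 115,234.14 × 0.71836 = CHF 82,779.60
CHF 82,779.60 ÷ 0.67745 = AUD 122,192.93

AUD 122,192.93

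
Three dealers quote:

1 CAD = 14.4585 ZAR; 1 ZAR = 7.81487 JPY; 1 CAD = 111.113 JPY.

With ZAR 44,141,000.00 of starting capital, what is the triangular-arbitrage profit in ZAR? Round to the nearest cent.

Profitable loop is ZAR → JPY → CAD → ZAR:
ZAR 44,141,000.00 × 7.81487 = JPY 344,956,177
JPY 344,956,177 ÷ 111.113 = CAD 3,104,552.81
CAD 3,104,552.81 × 14.4585 = ZAR 44,887,176.84
Profit = ZAR 44,887,176.84 − ZAR 44,141,000.00

Profit: ZAR 746,176.84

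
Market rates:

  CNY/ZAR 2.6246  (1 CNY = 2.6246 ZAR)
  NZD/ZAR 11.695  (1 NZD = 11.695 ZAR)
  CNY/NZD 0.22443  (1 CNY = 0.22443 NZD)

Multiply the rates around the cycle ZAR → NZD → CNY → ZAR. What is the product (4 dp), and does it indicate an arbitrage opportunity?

1.0000 (no arbitrage)

Around ZAR → NZD → CNY → ZAR: 1 ÷ 11.695 ÷ 0.22443 × 2.6246 = 0.999959
Product ≈ 1 (deviation 0.004%, within rounding noise).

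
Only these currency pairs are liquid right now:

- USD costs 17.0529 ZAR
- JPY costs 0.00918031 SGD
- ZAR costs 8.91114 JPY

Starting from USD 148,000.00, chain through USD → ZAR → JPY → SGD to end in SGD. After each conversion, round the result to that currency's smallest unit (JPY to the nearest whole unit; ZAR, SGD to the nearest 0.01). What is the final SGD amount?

SGD 206,466.96

USD 148,000.00 × 17.0529 = ZAR 2,523,829.20
ZAR 2,523,829.20 × 8.91114 = JPY 22,490,195
JPY 22,490,195 × 0.00918031 = SGD 206,466.96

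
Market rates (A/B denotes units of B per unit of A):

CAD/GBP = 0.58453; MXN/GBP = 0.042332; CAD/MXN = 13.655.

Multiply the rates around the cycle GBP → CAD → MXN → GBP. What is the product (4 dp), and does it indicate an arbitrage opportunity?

Around GBP → CAD → MXN → GBP: 1 ÷ 0.58453 × 13.655 × 0.042332 = 0.988903
Product < 1; profitable direction is GBP → MXN → CAD → GBP.

0.9889 (arbitrage exists)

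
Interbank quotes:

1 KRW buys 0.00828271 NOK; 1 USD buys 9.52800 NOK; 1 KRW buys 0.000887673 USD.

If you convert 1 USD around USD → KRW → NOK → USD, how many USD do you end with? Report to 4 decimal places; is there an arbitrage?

0.9793 (arbitrage exists)

Around USD → KRW → NOK → USD: 1 ÷ 0.000887673 × 0.00828271 ÷ 9.52800 = 0.979304
Product < 1; profitable direction is USD → NOK → KRW → USD.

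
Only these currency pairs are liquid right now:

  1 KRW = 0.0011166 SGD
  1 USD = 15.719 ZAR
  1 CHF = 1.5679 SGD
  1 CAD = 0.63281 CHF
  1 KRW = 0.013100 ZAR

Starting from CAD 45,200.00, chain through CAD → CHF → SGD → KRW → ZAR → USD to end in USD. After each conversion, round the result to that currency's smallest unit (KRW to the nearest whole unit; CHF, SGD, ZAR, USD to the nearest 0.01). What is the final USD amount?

USD 33,471.78

CAD 45,200.00 × 0.63281 = CHF 28,603.01
CHF 28,603.01 × 1.5679 = SGD 44,846.66
SGD 44,846.66 ÷ 0.0011166 = KRW 40,163,586
KRW 40,163,586 × 0.013100 = ZAR 526,142.98
ZAR 526,142.98 ÷ 15.719 = USD 33,471.78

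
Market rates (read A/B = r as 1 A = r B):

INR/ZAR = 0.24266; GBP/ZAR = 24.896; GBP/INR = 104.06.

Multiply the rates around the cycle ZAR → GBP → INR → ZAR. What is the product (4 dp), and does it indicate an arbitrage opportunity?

1.0143 (arbitrage exists)

Around ZAR → GBP → INR → ZAR: 1 ÷ 24.896 × 104.06 × 0.24266 = 1.014267
Product > 1; profitable direction is ZAR → GBP → INR → ZAR.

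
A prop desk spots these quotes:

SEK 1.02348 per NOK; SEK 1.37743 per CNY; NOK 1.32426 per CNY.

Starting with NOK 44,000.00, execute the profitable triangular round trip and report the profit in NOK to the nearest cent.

Profitable loop is NOK → CNY → SEK → NOK:
NOK 44,000.00 ÷ 1.32426 = CNY 33,226.10
CNY 33,226.10 × 1.37743 = SEK 45,766.63
SEK 45,766.63 ÷ 1.02348 = NOK 44,716.68
Profit = NOK 44,716.68 − NOK 44,000.00

Profit: NOK 716.68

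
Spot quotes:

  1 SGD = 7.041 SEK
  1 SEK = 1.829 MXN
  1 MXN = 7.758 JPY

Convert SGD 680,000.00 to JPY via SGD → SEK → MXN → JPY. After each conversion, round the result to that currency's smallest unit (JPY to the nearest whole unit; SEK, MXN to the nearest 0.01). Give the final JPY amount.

SGD 680,000.00 × 7.041 = SEK 4,787,880.00
SEK 4,787,880.00 × 1.829 = MXN 8,757,032.52
MXN 8,757,032.52 × 7.758 = JPY 67,937,058

JPY 67,937,058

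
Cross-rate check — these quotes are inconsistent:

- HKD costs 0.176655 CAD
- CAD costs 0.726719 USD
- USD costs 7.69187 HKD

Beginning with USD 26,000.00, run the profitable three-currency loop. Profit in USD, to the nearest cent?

Profitable loop is USD → CAD → HKD → USD:
USD 26,000.00 ÷ 0.726719 = CAD 35,777.24
CAD 35,777.24 ÷ 0.176655 = HKD 202,526.05
HKD 202,526.05 ÷ 7.69187 = USD 26,329.89
Profit = USD 26,329.89 − USD 26,000.00

Profit: USD 329.89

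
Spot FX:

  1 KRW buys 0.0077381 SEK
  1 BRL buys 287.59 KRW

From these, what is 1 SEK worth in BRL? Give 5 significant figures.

SEK/BRL = 0.44936

1 SEK ÷ 0.0077381 = 129.231 KRW
129.231 KRW ÷ 287.59 = 0.449357 BRL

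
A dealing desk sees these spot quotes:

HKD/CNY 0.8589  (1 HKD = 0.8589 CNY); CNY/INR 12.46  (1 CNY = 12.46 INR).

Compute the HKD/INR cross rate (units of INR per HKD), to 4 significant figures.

1 HKD × 0.8589 = 0.8589 CNY
0.8589 CNY × 12.46 = 10.7019 INR

HKD/INR = 10.70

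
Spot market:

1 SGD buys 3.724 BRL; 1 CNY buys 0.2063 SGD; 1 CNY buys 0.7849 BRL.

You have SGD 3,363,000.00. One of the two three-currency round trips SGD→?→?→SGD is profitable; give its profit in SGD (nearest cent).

Profitable loop is SGD → CNY → BRL → SGD:
SGD 3,363,000.00 ÷ 0.2063 = CNY 16,301,502.67
CNY 16,301,502.67 × 0.7849 = BRL 12,795,049.44
BRL 12,795,049.44 ÷ 3.724 = SGD 3,435,834.97
Profit = SGD 3,435,834.97 − SGD 3,363,000.00

Profit: SGD 72,834.97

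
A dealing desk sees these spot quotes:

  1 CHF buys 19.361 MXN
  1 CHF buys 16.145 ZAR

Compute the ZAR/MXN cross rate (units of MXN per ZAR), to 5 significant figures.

ZAR/MXN = 1.1992

1 ZAR ÷ 16.145 = 0.0619387 CHF
0.0619387 CHF × 19.361 = 1.19919 MXN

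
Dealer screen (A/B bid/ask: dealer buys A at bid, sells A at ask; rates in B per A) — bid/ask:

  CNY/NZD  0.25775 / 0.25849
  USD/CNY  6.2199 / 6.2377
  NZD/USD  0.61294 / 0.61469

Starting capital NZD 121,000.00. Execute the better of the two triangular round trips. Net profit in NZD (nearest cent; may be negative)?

Best loop NZD → CNY → USD → NZD:
NZD 121,000.00 ÷ 0.25849 (buy CNY at ask) = CNY 468,103.21
CNY 468,103.21 ÷ 6.2377 (buy USD at ask) = USD 75,044.20
USD 75,044.20 ÷ 0.61469 (buy NZD at ask) = NZD 122,084.63

Net profit: NZD 1,084.63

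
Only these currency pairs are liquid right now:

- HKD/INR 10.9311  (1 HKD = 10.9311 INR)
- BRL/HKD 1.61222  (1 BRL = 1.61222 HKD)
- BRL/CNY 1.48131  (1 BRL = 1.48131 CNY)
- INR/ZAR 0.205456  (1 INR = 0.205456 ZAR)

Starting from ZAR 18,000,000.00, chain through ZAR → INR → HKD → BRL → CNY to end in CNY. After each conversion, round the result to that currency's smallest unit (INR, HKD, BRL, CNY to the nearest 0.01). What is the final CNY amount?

CNY 7,363,960.65

ZAR 18,000,000.00 ÷ 0.205456 = INR 87,609,999.22
INR 87,609,999.22 ÷ 10.9311 = HKD 8,014,746.84
HKD 8,014,746.84 ÷ 1.61222 = BRL 4,971,248.86
BRL 4,971,248.86 × 1.48131 = CNY 7,363,960.65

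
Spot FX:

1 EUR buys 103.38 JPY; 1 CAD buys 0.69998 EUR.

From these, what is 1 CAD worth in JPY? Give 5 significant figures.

CAD/JPY = 72.364

1 CAD × 0.69998 = 0.69998 EUR
0.69998 EUR × 103.38 = 72.3639 JPY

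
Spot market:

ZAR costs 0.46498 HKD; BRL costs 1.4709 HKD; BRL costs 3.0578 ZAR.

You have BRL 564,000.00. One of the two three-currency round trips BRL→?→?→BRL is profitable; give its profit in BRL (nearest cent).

Profitable loop is BRL → HKD → ZAR → BRL:
BRL 564,000.00 × 1.4709 = HKD 829,587.60
HKD 829,587.60 ÷ 0.46498 = ZAR 1,784,136.09
ZAR 1,784,136.09 ÷ 3.0578 = BRL 583,470.50
Profit = BRL 583,470.50 − BRL 564,000.00

Profit: BRL 19,470.50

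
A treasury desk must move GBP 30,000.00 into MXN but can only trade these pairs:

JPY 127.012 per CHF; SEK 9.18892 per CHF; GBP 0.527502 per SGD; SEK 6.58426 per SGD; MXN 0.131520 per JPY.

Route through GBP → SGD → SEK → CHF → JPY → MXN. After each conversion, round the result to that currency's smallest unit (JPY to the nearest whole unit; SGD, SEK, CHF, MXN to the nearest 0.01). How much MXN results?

GBP 30,000.00 ÷ 0.527502 = SGD 56,871.82
SGD 56,871.82 × 6.58426 = SEK 374,458.85
SEK 374,458.85 ÷ 9.18892 = CHF 40,751.13
CHF 40,751.13 × 127.012 = JPY 5,175,883
JPY 5,175,883 × 0.131520 = MXN 680,732.13

MXN 680,732.13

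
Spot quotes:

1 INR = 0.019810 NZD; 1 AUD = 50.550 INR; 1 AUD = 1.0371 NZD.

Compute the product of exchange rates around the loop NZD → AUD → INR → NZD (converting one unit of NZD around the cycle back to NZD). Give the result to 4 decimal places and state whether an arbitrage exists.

0.9656 (arbitrage exists)

Around NZD → AUD → INR → NZD: 1 ÷ 1.0371 × 50.550 × 0.019810 = 0.965573
Product < 1; profitable direction is NZD → INR → AUD → NZD.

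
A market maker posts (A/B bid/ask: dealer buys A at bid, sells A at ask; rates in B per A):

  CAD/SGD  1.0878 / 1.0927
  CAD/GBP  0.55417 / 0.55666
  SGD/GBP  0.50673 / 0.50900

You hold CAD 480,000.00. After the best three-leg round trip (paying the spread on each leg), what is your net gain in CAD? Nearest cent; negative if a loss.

Best loop CAD → GBP → SGD → CAD:
CAD 480,000.00 × 0.55417 (sell CAD at bid) = GBP 266,001.60
GBP 266,001.60 ÷ 0.50900 (buy SGD at ask) = SGD 522,596.46
SGD 522,596.46 ÷ 1.0927 (buy CAD at ask) = CAD 478,261.61

Net result: CAD -1,738.39 (no profitable arbitrage after spreads)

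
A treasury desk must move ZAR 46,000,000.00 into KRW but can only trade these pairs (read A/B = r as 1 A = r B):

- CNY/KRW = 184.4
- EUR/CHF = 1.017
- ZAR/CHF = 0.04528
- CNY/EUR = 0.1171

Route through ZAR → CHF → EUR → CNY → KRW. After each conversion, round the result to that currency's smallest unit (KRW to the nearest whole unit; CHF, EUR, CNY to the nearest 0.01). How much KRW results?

ZAR 46,000,000.00 × 0.04528 = CHF 2,082,880.00
CHF 2,082,880.00 ÷ 1.017 = EUR 2,048,062.93
EUR 2,048,062.93 ÷ 0.1171 = CNY 17,489,862.77
CNY 17,489,862.77 × 184.4 = KRW 3,225,130,695

KRW 3,225,130,695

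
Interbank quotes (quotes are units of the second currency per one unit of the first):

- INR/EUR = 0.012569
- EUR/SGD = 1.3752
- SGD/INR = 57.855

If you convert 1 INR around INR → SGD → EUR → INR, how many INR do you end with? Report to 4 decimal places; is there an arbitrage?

1.0000 (no arbitrage)

Around INR → SGD → EUR → INR: 1 ÷ 57.855 ÷ 1.3752 ÷ 0.012569 = 0.999983
Product ≈ 1 (deviation 0.002%, within rounding noise).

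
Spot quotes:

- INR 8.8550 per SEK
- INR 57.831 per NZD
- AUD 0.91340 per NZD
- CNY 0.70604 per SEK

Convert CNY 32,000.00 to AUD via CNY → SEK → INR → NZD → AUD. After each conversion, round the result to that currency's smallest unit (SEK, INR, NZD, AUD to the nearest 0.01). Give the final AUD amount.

AUD 6,338.84

CNY 32,000.00 ÷ 0.70604 = SEK 45,323.21
SEK 45,323.21 × 8.8550 = INR 401,337.02
INR 401,337.02 ÷ 57.831 = NZD 6,939.83
NZD 6,939.83 × 0.91340 = AUD 6,338.84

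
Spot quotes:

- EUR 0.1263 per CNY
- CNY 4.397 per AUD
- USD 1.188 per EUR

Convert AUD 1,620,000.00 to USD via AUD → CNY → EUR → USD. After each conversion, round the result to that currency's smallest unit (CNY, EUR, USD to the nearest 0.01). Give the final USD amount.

USD 1,068,787.27

AUD 1,620,000.00 × 4.397 = CNY 7,123,140.00
CNY 7,123,140.00 × 0.1263 = EUR 899,652.58
EUR 899,652.58 × 1.188 = USD 1,068,787.27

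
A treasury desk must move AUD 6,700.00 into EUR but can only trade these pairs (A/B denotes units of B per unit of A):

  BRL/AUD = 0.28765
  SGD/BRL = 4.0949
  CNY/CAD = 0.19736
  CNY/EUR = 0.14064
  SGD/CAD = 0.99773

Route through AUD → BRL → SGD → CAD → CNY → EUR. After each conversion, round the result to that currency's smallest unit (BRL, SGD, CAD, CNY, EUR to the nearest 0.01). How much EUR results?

EUR 4,044.18

AUD 6,700.00 ÷ 0.28765 = BRL 23,292.20
BRL 23,292.20 ÷ 4.0949 = SGD 5,688.10
SGD 5,688.10 × 0.99773 = CAD 5,675.19
CAD 5,675.19 ÷ 0.19736 = CNY 28,755.52
CNY 28,755.52 × 0.14064 = EUR 4,044.18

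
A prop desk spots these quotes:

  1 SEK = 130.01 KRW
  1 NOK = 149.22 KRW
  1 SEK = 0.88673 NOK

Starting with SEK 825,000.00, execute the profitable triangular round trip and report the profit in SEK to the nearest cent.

Profitable loop is SEK → NOK → KRW → SEK:
SEK 825,000.00 × 0.88673 = NOK 731,552.25
NOK 731,552.25 × 149.22 = KRW 109,162,227
KRW 109,162,227 ÷ 130.01 = SEK 839,644.85
Profit = SEK 839,644.85 − SEK 825,000.00

Profit: SEK 14,644.85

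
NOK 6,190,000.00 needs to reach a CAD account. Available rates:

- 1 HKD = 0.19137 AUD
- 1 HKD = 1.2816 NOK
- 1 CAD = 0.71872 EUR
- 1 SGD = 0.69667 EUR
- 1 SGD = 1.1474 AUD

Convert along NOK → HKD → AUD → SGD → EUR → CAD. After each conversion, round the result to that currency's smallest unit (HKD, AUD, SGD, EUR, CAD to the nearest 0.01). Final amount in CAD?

CAD 780,844.47

NOK 6,190,000.00 ÷ 1.2816 = HKD 4,829,900.12
HKD 4,829,900.12 × 0.19137 = AUD 924,297.99
AUD 924,297.99 ÷ 1.1474 = SGD 805,558.65
SGD 805,558.65 × 0.69667 = EUR 561,208.54
EUR 561,208.54 ÷ 0.71872 = CAD 780,844.47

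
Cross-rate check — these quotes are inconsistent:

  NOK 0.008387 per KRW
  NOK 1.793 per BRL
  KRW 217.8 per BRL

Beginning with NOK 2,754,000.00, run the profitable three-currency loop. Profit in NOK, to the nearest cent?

Profit: NOK 51,744.79

Profitable loop is NOK → BRL → KRW → NOK:
NOK 2,754,000.00 ÷ 1.793 = BRL 1,535,973.23
BRL 1,535,973.23 × 217.8 = KRW 334,534,969
KRW 334,534,969 × 0.008387 = NOK 2,805,744.79
Profit = NOK 2,805,744.79 − NOK 2,754,000.00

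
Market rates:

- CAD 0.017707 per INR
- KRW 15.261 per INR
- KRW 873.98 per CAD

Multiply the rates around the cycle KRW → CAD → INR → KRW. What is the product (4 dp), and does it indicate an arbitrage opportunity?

0.9861 (arbitrage exists)

Around KRW → CAD → INR → KRW: 1 ÷ 873.98 ÷ 0.017707 × 15.261 = 0.986135
Product < 1; profitable direction is KRW → INR → CAD → KRW.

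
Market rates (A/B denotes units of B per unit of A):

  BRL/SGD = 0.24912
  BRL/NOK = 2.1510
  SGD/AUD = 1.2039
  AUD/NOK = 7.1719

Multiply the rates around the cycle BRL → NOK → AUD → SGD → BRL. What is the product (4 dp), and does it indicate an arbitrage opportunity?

1.0000 (no arbitrage)

Around BRL → NOK → AUD → SGD → BRL: 1 × 2.1510 ÷ 7.1719 ÷ 1.2039 ÷ 0.24912 = 1.000017
Product ≈ 1 (deviation 0.002%, within rounding noise).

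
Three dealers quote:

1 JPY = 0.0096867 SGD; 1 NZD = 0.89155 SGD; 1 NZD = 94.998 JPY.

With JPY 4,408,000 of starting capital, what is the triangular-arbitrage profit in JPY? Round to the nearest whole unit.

Profitable loop is JPY → SGD → NZD → JPY:
JPY 4,408,000 × 0.0096867 = SGD 42,698.97
SGD 42,698.97 ÷ 0.89155 = NZD 47,892.97
NZD 47,892.97 × 94.998 = JPY 4,549,736
Profit = JPY 4,549,736 − JPY 4,408,000

Profit: JPY 141,736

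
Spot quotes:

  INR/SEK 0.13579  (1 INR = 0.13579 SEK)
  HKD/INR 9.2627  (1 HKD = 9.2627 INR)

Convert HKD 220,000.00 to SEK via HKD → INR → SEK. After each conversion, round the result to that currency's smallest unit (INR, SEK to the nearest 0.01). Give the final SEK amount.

HKD 220,000.00 × 9.2627 = INR 2,037,794.00
INR 2,037,794.00 × 0.13579 = SEK 276,712.05

SEK 276,712.05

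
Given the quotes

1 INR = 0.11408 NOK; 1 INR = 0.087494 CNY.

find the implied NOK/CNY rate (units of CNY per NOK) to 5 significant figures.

1 NOK ÷ 0.11408 = 8.76578 INR
8.76578 INR × 0.087494 = 0.766953 CNY

NOK/CNY = 0.76695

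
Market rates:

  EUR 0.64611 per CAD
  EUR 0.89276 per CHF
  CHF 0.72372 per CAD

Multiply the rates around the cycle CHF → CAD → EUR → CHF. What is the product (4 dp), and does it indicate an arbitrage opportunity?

1.0000 (no arbitrage)

Around CHF → CAD → EUR → CHF: 1 ÷ 0.72372 × 0.64611 ÷ 0.89276 = 1.000003
Product ≈ 1 (deviation 0.000%, within rounding noise).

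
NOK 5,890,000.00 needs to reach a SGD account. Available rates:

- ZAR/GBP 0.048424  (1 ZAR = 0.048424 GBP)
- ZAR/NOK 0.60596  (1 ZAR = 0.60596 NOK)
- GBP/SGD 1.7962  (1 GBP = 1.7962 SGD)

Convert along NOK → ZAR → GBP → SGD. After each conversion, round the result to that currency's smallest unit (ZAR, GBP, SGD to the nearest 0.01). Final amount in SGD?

NOK 5,890,000.00 ÷ 0.60596 = ZAR 9,720,113.54
ZAR 9,720,113.54 × 0.048424 = GBP 470,686.78
GBP 470,686.78 × 1.7962 = SGD 845,447.59

SGD 845,447.59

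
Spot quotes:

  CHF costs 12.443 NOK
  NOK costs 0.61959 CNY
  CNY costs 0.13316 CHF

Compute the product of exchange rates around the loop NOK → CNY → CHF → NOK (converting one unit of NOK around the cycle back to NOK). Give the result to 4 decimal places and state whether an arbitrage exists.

1.0266 (arbitrage exists)

Around NOK → CNY → CHF → NOK: 1 × 0.61959 × 0.13316 × 12.443 = 1.026605
Product > 1; profitable direction is NOK → CNY → CHF → NOK.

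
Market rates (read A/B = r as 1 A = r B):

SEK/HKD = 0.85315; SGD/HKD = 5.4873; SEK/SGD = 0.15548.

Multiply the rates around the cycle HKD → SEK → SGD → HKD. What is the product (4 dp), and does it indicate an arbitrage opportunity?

1.0000 (no arbitrage)

Around HKD → SEK → SGD → HKD: 1 ÷ 0.85315 × 0.15548 × 5.4873 = 1.000018
Product ≈ 1 (deviation 0.002%, within rounding noise).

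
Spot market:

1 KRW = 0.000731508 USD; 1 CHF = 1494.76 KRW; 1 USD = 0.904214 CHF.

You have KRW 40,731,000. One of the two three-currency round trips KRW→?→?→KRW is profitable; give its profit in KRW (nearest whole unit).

Profitable loop is KRW → CHF → USD → KRW:
KRW 40,731,000 ÷ 1494.76 = CHF 27,249.19
CHF 27,249.19 ÷ 0.904214 = USD 30,135.78
USD 30,135.78 ÷ 0.000731508 = KRW 41,196,782
Profit = KRW 41,196,782 − KRW 40,731,000

Profit: KRW 465,782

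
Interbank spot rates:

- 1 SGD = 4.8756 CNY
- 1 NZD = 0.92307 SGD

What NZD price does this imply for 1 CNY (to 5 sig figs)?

CNY/NZD = 0.22220

1 CNY ÷ 4.8756 = 0.205103 SGD
0.205103 SGD ÷ 0.92307 = 0.222197 NZD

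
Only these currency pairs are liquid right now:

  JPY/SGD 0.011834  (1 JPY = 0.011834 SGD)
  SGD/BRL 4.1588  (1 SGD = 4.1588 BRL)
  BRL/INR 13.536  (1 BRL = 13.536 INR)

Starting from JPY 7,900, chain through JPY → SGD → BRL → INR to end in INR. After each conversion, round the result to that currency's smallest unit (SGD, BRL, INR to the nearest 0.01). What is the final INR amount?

JPY 7,900 × 0.011834 = SGD 93.49
SGD 93.49 × 4.1588 = BRL 388.81
BRL 388.81 × 13.536 = INR 5,262.93

INR 5,262.93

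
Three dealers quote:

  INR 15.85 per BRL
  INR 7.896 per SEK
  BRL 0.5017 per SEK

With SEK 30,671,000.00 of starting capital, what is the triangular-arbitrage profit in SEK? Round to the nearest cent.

Profitable loop is SEK → BRL → INR → SEK:
SEK 30,671,000.00 × 0.5017 = BRL 15,387,640.70
BRL 15,387,640.70 × 15.85 = INR 243,894,105.09
INR 243,894,105.09 ÷ 7.896 = SEK 30,888,311.18
Profit = SEK 30,888,311.18 − SEK 30,671,000.00

Profit: SEK 217,311.18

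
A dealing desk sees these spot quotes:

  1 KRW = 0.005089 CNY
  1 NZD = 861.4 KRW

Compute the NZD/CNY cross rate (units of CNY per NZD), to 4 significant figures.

NZD/CNY = 4.384

1 NZD × 861.4 = 861.4 KRW
861.4 KRW × 0.005089 = 4.38366 CNY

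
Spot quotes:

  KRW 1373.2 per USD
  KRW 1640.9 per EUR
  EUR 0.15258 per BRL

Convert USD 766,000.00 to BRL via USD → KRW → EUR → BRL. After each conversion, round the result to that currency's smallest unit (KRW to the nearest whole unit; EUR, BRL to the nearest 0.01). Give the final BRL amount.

USD 766,000.00 × 1373.2 = KRW 1,051,871,200
KRW 1,051,871,200 ÷ 1640.9 = EUR 641,033.09
EUR 641,033.09 ÷ 0.15258 = BRL 4,201,291.72

BRL 4,201,291.72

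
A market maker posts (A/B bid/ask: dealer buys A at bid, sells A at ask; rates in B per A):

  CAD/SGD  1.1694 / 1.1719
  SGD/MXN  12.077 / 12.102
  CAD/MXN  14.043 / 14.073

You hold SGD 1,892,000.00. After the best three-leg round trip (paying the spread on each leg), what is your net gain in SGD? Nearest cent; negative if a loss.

Net profit: SGD 6,701.09

Best loop SGD → MXN → CAD → SGD:
SGD 1,892,000.00 × 12.077 (sell SGD at bid) = MXN 22,849,684.00
MXN 22,849,684.00 ÷ 14.073 (buy CAD at ask) = CAD 1,623,654.09
CAD 1,623,654.09 × 1.1694 (sell CAD at bid) = SGD 1,898,701.09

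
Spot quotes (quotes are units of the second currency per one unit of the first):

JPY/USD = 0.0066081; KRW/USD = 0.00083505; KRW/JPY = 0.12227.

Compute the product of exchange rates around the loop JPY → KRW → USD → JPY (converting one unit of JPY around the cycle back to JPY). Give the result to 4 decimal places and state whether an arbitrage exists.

Around JPY → KRW → USD → JPY: 1 ÷ 0.12227 × 0.00083505 ÷ 0.0066081 = 1.033513
Product > 1; profitable direction is JPY → KRW → USD → JPY.

1.0335 (arbitrage exists)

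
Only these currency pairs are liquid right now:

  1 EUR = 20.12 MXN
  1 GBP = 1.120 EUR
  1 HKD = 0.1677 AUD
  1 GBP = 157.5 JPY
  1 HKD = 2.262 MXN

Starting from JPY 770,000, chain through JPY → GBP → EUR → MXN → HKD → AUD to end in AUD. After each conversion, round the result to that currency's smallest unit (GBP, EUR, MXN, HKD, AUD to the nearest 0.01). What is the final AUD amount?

JPY 770,000 ÷ 157.5 = GBP 4,888.89
GBP 4,888.89 × 1.120 = EUR 5,475.56
EUR 5,475.56 × 20.12 = MXN 110,168.27
MXN 110,168.27 ÷ 2.262 = HKD 48,703.92
HKD 48,703.92 × 0.1677 = AUD 8,167.65

AUD 8,167.65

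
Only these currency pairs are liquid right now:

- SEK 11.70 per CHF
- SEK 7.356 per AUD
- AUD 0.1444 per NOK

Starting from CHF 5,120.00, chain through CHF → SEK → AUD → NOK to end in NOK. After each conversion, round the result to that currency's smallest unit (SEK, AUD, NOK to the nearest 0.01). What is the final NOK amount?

NOK 56,395.84

CHF 5,120.00 × 11.70 = SEK 59,904.00
SEK 59,904.00 ÷ 7.356 = AUD 8,143.56
AUD 8,143.56 ÷ 0.1444 = NOK 56,395.84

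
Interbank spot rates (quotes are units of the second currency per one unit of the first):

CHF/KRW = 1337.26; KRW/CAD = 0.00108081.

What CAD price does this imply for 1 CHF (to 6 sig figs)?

CHF/CAD = 1.44532

1 CHF × 1337.26 = 1337.26 KRW
1337.26 KRW × 0.00108081 = 1.44532 CAD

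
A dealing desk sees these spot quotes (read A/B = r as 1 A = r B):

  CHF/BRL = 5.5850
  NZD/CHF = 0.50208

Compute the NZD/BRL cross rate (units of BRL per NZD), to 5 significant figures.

NZD/BRL = 2.8041

1 NZD × 0.50208 = 0.50208 CHF
0.50208 CHF × 5.5850 = 2.80412 BRL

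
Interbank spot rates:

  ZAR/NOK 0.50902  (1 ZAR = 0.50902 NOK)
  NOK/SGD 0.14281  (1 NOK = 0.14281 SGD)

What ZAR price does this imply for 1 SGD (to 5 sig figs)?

SGD/ZAR = 13.756

1 SGD ÷ 0.14281 = 7.00231 NOK
7.00231 NOK ÷ 0.50902 = 13.7565 ZAR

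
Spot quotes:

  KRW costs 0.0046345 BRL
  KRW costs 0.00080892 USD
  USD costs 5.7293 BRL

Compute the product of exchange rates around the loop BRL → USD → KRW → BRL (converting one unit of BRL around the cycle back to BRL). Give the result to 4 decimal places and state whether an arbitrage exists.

Around BRL → USD → KRW → BRL: 1 ÷ 5.7293 ÷ 0.00080892 × 0.0046345 = 0.999990
Product ≈ 1 (deviation 0.001%, within rounding noise).

1.0000 (no arbitrage)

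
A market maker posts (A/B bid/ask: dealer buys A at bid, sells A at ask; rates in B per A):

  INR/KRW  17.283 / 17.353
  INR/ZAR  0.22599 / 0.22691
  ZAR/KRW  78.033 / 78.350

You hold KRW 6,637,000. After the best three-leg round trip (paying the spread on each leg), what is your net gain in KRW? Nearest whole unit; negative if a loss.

Net profit: KRW 107,733

Best loop KRW → INR → ZAR → KRW:
KRW 6,637,000 ÷ 17.353 (buy INR at ask) = INR 382,469.89
INR 382,469.89 × 0.22599 (sell INR at bid) = ZAR 86,434.37
ZAR 86,434.37 × 78.033 (sell ZAR at bid) = KRW 6,744,733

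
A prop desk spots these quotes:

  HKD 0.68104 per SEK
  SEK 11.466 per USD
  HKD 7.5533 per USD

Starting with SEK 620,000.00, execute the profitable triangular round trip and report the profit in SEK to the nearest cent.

Profit: SEK 20,972.67

Profitable loop is SEK → HKD → USD → SEK:
SEK 620,000.00 × 0.68104 = HKD 422,244.80
HKD 422,244.80 ÷ 7.5533 = USD 55,902.03
USD 55,902.03 × 11.466 = SEK 640,972.67
Profit = SEK 640,972.67 − SEK 620,000.00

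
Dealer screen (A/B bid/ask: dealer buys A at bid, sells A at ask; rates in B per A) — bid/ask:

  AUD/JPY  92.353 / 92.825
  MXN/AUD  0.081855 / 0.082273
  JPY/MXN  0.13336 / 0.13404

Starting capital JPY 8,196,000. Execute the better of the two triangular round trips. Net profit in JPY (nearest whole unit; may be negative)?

Best loop JPY → MXN → AUD → JPY:
JPY 8,196,000 × 0.13336 (sell JPY at bid) = MXN 1,093,018.56
MXN 1,093,018.56 × 0.081855 (sell MXN at bid) = AUD 89,469.03
AUD 89,469.03 × 92.353 (sell AUD at bid) = JPY 8,262,734

Net profit: JPY 66,734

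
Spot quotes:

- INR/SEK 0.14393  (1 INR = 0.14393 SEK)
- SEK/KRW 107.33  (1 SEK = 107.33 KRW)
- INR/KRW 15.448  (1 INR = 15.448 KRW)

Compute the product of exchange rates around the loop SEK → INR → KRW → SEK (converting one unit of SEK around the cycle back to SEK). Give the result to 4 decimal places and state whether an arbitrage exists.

1.0000 (no arbitrage)

Around SEK → INR → KRW → SEK: 1 ÷ 0.14393 × 15.448 ÷ 107.33 = 1.000000
Product ≈ 1 (deviation 0.000%, within rounding noise).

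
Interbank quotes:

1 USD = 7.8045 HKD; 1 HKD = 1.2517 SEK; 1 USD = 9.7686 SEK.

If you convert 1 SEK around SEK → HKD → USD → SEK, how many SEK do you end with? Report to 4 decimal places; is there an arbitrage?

1.0000 (no arbitrage)

Around SEK → HKD → USD → SEK: 1 ÷ 1.2517 ÷ 7.8045 × 9.7686 = 0.999970
Product ≈ 1 (deviation 0.003%, within rounding noise).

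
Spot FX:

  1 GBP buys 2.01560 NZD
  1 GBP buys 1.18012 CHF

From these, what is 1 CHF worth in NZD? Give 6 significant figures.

CHF/NZD = 1.70796

1 CHF ÷ 1.18012 = 0.847371 GBP
0.847371 GBP × 2.01560 = 1.70796 NZD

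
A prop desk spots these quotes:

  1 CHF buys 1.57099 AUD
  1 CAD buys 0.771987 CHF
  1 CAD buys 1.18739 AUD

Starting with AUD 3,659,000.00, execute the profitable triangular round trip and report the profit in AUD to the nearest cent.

Profitable loop is AUD → CAD → CHF → AUD:
AUD 3,659,000.00 ÷ 1.18739 = CAD 3,081,548.61
CAD 3,081,548.61 × 0.771987 = CHF 2,378,915.46
CHF 2,378,915.46 × 1.57099 = AUD 3,737,252.41
Profit = AUD 3,737,252.41 − AUD 3,659,000.00

Profit: AUD 78,252.41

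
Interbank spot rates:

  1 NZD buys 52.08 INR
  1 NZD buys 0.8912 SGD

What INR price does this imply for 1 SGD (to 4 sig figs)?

1 SGD ÷ 0.8912 = 1.12208 NZD
1.12208 NZD × 52.08 = 58.4381 INR

SGD/INR = 58.44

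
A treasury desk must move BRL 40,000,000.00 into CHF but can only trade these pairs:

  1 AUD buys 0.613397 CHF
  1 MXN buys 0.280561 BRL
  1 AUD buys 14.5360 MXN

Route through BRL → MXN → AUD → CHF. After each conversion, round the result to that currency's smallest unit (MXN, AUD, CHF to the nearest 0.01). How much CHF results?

BRL 40,000,000.00 ÷ 0.280561 = MXN 142,571,490.69
MXN 142,571,490.69 ÷ 14.5360 = AUD 9,808,165.29
AUD 9,808,165.29 × 0.613397 = CHF 6,016,299.16

CHF 6,016,299.16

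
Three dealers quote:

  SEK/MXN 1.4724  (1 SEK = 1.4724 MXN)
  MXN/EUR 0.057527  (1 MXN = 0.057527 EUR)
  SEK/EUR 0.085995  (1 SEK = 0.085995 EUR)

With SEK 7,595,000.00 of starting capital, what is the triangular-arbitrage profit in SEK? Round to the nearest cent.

Profit: SEK 115,871.11

Profitable loop is SEK → EUR → MXN → SEK:
SEK 7,595,000.00 × 0.085995 = EUR 653,132.03
EUR 653,132.03 ÷ 0.057527 = MXN 11,353,486.62
MXN 11,353,486.62 ÷ 1.4724 = SEK 7,710,871.11
Profit = SEK 7,710,871.11 − SEK 7,595,000.00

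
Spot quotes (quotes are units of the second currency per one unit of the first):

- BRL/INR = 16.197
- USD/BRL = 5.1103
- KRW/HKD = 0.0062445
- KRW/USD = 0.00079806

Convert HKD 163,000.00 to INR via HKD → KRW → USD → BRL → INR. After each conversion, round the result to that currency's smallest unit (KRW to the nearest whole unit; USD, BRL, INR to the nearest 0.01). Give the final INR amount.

INR 1,724,274.96

HKD 163,000.00 ÷ 0.0062445 = KRW 26,102,971
KRW 26,102,971 × 0.00079806 = USD 20,831.74
USD 20,831.74 × 5.1103 = BRL 106,456.44
BRL 106,456.44 × 16.197 = INR 1,724,274.96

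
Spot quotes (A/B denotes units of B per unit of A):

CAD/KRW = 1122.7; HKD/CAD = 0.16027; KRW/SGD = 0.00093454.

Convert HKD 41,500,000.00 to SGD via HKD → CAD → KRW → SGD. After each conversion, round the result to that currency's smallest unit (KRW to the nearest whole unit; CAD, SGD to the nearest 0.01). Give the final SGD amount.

SGD 6,978,497.88

HKD 41,500,000.00 × 0.16027 = CAD 6,651,205.00
CAD 6,651,205.00 × 1122.7 = KRW 7,467,307,854
KRW 7,467,307,854 × 0.00093454 = SGD 6,978,497.88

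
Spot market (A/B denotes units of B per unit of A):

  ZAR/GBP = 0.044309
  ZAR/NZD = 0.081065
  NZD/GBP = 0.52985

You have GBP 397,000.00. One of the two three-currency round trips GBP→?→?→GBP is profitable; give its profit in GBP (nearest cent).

Profitable loop is GBP → NZD → ZAR → GBP:
GBP 397,000.00 ÷ 0.52985 = NZD 749,268.66
NZD 749,268.66 ÷ 0.081065 = ZAR 9,242,813.31
ZAR 9,242,813.31 × 0.044309 = GBP 409,539.81
Profit = GBP 409,539.81 − GBP 397,000.00

Profit: GBP 12,539.81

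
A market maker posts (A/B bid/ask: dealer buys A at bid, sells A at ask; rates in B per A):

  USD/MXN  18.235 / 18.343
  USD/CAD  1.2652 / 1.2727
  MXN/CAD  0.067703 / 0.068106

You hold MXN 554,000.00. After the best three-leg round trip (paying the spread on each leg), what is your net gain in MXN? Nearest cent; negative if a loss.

Best loop MXN → USD → CAD → MXN:
MXN 554,000.00 ÷ 18.343 (buy USD at ask) = USD 30,202.26
USD 30,202.26 × 1.2652 (sell USD at bid) = CAD 38,211.90
CAD 38,211.90 ÷ 0.068106 (buy MXN at ask) = MXN 561,065.04

Net profit: MXN 7,065.04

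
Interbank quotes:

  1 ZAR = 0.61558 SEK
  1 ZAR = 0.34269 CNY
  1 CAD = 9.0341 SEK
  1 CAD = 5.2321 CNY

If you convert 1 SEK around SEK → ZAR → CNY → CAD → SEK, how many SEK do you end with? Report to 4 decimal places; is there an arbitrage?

0.9612 (arbitrage exists)

Around SEK → ZAR → CNY → CAD → SEK: 1 ÷ 0.61558 × 0.34269 ÷ 5.2321 × 9.0341 = 0.961227
Product < 1; profitable direction is SEK → CAD → CNY → ZAR → SEK.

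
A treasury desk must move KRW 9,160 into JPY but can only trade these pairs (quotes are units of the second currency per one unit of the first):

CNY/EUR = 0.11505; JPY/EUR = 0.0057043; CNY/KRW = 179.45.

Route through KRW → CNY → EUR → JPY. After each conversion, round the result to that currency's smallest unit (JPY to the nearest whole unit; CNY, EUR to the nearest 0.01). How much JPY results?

KRW 9,160 ÷ 179.45 = CNY 51.04
CNY 51.04 × 0.11505 = EUR 5.87
EUR 5.87 ÷ 0.0057043 = JPY 1,029

JPY 1,029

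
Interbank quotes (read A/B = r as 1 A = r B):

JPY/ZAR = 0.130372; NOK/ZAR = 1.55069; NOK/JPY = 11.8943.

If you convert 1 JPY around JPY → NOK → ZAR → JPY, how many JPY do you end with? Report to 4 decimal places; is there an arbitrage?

1.0000 (no arbitrage)

Around JPY → NOK → ZAR → JPY: 1 ÷ 11.8943 × 1.55069 ÷ 0.130372 = 1.000004
Product ≈ 1 (deviation 0.000%, within rounding noise).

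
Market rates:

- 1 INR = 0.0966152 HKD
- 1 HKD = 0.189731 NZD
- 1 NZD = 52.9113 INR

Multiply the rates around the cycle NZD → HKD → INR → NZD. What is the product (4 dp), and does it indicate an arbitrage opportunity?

Around NZD → HKD → INR → NZD: 1 ÷ 0.189731 ÷ 0.0966152 ÷ 52.9113 = 1.031022
Product > 1; profitable direction is NZD → HKD → INR → NZD.

1.0310 (arbitrage exists)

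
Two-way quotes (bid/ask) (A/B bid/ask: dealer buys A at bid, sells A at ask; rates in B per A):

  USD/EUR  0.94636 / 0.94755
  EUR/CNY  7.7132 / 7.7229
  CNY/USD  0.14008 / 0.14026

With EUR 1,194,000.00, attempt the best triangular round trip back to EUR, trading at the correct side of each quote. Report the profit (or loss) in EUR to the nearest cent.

Net profit: EUR 26,875.64

Best loop EUR → CNY → USD → EUR:
EUR 1,194,000.00 × 7.7132 (sell EUR at bid) = CNY 9,209,560.80
CNY 9,209,560.80 × 0.14008 (sell CNY at bid) = USD 1,290,075.28
USD 1,290,075.28 × 0.94636 (sell USD at bid) = EUR 1,220,875.64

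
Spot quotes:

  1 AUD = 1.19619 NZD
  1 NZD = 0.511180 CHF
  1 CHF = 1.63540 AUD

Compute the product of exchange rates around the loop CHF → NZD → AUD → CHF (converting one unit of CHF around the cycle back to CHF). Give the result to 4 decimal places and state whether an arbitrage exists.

Around CHF → NZD → AUD → CHF: 1 ÷ 0.511180 ÷ 1.19619 ÷ 1.63540 = 1.000005
Product ≈ 1 (deviation 0.000%, within rounding noise).

1.0000 (no arbitrage)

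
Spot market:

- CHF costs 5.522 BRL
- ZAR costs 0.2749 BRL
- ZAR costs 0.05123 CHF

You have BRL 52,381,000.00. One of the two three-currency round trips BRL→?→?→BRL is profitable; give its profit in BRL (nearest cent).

Profitable loop is BRL → ZAR → CHF → BRL:
BRL 52,381,000.00 ÷ 0.2749 = ZAR 190,545,652.96
ZAR 190,545,652.96 × 0.05123 = CHF 9,761,653.80
CHF 9,761,653.80 × 5.522 = BRL 53,903,852.29
Profit = BRL 53,903,852.29 − BRL 52,381,000.00

Profit: BRL 1,522,852.29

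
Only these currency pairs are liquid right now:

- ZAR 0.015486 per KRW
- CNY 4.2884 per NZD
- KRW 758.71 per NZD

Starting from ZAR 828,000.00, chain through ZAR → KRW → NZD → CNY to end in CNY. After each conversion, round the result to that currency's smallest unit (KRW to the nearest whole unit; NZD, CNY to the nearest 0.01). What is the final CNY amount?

ZAR 828,000.00 ÷ 0.015486 = KRW 53,467,648
KRW 53,467,648 ÷ 758.71 = NZD 70,471.79
NZD 70,471.79 × 4.2884 = CNY 302,211.22

CNY 302,211.22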